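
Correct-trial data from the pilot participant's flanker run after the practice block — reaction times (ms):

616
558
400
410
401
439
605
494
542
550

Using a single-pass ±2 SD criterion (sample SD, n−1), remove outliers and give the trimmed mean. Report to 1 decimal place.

501.5 ms

n = 10, ΣRT = 5015, M = 501.500
Σ(x−M)² = 63744.50; s = √(63744.50/9) = 84.159
Cutoffs: 501.500 ± 2·84.159 → [333.2, 669.8]
No RTs fall outside the cutoffs; all 10 retained. Mean = 5015/10 = 501.500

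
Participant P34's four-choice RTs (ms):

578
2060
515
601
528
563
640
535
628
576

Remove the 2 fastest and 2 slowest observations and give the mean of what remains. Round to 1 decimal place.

Sorted: 515, 528, 535, 563, 576, 578, 601, 628, 640, 2060
Drop lowest 2 (515, 528) and highest 2 (640, 2060)
Remaining (n=6): Σ = 3481, mean = 3481/6 = 580.167

580.2 ms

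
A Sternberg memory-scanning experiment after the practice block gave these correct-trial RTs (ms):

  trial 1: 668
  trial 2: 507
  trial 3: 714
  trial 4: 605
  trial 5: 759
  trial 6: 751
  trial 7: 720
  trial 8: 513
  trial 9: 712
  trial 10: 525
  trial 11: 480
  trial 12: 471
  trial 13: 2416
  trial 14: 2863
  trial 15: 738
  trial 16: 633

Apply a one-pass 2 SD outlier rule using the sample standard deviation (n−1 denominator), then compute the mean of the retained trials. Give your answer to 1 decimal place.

n = 16, ΣRT = 14075, M = 879.688
Σ(x−M)² = 7333111.44; s = √(7333111.44/15) = 699.195
Cutoffs: 879.688 ± 2·699.195 → [-518.7, 2278.1]
Outside: 2416, 2863 → excluded.
Retained (n=14): Σ = 8796, mean = 8796/14 = 628.286

628.3 ms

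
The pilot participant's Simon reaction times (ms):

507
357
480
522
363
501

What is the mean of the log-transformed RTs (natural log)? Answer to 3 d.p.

6.108

ln(RT): 6.2285, 5.8777, 6.1738, 6.2577, 5.8944, 6.2166
Σ ln(RT) = 36.6487
Mean = 36.6487/6 = 6.10812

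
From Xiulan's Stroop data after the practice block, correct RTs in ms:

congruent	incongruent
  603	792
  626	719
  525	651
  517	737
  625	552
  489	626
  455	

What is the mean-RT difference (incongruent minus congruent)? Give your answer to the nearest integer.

M(congruent) = 3840/7 = 548.571
M(incongruent) = 4077/6 = 679.500
Difference = 679.500 − 548.571 = 130.929 ms

131 ms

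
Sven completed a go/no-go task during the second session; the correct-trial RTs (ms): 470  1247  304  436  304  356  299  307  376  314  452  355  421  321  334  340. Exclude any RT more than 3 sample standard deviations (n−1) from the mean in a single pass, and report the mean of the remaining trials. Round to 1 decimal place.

n = 16, ΣRT = 6636, M = 414.750
Σ(x−M)² = 786681.00; s = √(786681.00/15) = 229.010
Cutoffs: 414.750 ± 3·229.010 → [-272.3, 1101.8]
Outside: 1247 → excluded.
Retained (n=15): Σ = 5389, mean = 5389/15 = 359.267

359.3 ms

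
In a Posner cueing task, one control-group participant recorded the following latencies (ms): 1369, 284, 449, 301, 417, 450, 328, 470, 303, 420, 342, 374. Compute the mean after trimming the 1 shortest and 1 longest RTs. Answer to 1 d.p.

Sorted: 284, 301, 303, 328, 342, 374, 417, 420, 449, 450, 470, 1369
Drop lowest 1 (284) and highest 1 (1369)
Remaining (n=10): Σ = 3854, mean = 3854/10 = 385.400

385.4 ms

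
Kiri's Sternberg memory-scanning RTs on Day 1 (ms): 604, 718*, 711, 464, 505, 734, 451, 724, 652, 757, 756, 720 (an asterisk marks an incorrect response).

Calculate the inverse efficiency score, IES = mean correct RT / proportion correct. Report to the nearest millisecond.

Correct trials (n=11): 604, 711, 464, 505, 734, 451, 724, 652, 757, 756, 720
Mean correct RT = 7078/11 = 643.4545 ms
Proportion correct = 11/12
IES = 643.4545 / (11/12) = 701.950 ms

702 ms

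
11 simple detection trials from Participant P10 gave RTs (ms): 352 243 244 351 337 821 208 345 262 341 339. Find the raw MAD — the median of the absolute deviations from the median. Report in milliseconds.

13 ms

Sorted: 208, 243, 244, 262, 337, 339, 341, 345, 351, 352, 821 → median = 339
|x − 339|: 13, 96, 95, 12, 2, 482, 131, 6, 77, 2, 0
Sorted deviations: 0, 2, 2, 6, 12, 13, 77, 95, 96, 131, 482 → MAD = 13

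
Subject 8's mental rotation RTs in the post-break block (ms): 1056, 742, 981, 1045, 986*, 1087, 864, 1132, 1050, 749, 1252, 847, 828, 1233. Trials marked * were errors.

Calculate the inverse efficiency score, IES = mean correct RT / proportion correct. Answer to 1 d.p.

Correct trials (n=13): 1056, 742, 981, 1045, 1087, 864, 1132, 1050, 749, 1252, 847, 828, 1233
Mean correct RT = 12866/13 = 989.6923 ms
Proportion correct = 13/14
IES = 989.6923 / (13/14) = 1065.822 ms

1065.8 ms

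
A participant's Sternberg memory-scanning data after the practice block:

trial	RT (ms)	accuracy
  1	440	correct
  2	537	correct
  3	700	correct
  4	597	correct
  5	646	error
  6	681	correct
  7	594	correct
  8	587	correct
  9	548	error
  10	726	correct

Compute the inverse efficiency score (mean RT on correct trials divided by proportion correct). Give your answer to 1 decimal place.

759.7 ms

Correct trials (n=8): 440, 537, 700, 597, 681, 594, 587, 726
Mean correct RT = 4862/8 = 607.7500 ms
Proportion correct = 8/10
IES = 607.7500 / (8/10) = 759.688 ms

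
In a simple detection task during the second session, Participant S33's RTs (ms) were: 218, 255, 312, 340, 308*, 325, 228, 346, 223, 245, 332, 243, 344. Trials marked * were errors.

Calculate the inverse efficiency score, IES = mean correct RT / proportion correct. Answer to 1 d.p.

Correct trials (n=12): 218, 255, 312, 340, 325, 228, 346, 223, 245, 332, 243, 344
Mean correct RT = 3411/12 = 284.2500 ms
Proportion correct = 12/13
IES = 284.2500 / (12/13) = 307.938 ms

307.9 ms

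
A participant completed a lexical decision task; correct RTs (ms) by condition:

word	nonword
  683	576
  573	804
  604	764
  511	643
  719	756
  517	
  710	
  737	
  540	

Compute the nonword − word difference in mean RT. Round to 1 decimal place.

87.0 ms

M(word) = 5594/9 = 621.556
M(nonword) = 3543/5 = 708.600
Difference = 708.600 − 621.556 = 87.044 ms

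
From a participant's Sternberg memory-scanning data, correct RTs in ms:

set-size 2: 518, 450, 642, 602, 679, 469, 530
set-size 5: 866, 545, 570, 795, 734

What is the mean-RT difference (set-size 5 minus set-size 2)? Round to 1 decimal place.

146.3 ms

M(set-size 2) = 3890/7 = 555.714
M(set-size 5) = 3510/5 = 702.000
Difference = 702.000 − 555.714 = 146.286 ms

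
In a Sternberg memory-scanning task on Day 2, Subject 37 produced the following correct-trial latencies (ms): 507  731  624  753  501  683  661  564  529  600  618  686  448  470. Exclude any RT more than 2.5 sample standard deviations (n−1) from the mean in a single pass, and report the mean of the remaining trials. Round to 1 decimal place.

n = 14, ΣRT = 8375, M = 598.214
Σ(x−M)² = 124222.36; s = √(124222.36/13) = 97.753
Cutoffs: 598.214 ± 2.5·97.753 → [353.8, 842.6]
No RTs fall outside the cutoffs; all 14 retained. Mean = 8375/14 = 598.214

598.2 ms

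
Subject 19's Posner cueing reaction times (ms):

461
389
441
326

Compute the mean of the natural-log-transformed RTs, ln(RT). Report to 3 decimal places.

ln(RT): 6.1334, 5.9636, 6.0890, 5.7869
Σ ln(RT) = 23.9729
Mean = 23.9729/4 = 5.99323

5.993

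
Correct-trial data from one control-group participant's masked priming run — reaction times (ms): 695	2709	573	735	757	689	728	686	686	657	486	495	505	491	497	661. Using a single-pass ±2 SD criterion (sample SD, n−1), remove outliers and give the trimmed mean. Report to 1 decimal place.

622.7 ms

n = 16, ΣRT = 12050, M = 753.125
Σ(x−M)² = 4226955.75; s = √(4226955.75/15) = 530.846
Cutoffs: 753.125 ± 2·530.846 → [-308.6, 1814.8]
Outside: 2709 → excluded.
Retained (n=15): Σ = 9341, mean = 9341/15 = 622.733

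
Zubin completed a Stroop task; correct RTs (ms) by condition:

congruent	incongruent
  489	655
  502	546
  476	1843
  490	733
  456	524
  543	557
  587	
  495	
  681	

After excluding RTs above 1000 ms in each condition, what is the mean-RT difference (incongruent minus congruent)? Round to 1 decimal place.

78.7 ms

incongruent: exclude 1843
M(congruent) = 4719/9 = 524.333
M(incongruent) = 3015/5 = 603.000
Difference = 603.000 − 524.333 = 78.667 ms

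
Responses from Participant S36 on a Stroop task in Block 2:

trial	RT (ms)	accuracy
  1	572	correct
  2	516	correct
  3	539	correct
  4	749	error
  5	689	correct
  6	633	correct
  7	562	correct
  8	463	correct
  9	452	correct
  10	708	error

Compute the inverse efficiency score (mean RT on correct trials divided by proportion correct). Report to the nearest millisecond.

692 ms

Correct trials (n=8): 572, 516, 539, 689, 633, 562, 463, 452
Mean correct RT = 4426/8 = 553.2500 ms
Proportion correct = 8/10
IES = 553.2500 / (8/10) = 691.562 ms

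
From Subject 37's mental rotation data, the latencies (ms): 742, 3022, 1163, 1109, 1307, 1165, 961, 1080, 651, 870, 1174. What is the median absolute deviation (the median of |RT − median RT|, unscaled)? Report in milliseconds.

148 ms

Sorted: 651, 742, 870, 961, 1080, 1109, 1163, 1165, 1174, 1307, 3022 → median = 1109
|x − 1109|: 367, 1913, 54, 0, 198, 56, 148, 29, 458, 239, 65
Sorted deviations: 0, 29, 54, 56, 65, 148, 198, 239, 367, 458, 1913 → MAD = 148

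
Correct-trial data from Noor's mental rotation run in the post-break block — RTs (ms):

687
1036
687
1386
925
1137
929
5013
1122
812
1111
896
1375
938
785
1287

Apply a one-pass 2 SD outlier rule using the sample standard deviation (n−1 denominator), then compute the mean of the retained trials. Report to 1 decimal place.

1007.5 ms

n = 16, ΣRT = 20126, M = 1257.875
Σ(x−M)² = 15762269.75; s = √(15762269.75/15) = 1025.094
Cutoffs: 1257.875 ± 2·1025.094 → [-792.3, 3308.1]
Outside: 5013 → excluded.
Retained (n=15): Σ = 15113, mean = 15113/15 = 1007.533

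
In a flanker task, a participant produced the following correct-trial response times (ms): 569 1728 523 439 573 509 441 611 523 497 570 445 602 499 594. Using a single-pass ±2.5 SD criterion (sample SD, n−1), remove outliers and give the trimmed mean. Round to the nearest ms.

n = 15, ΣRT = 9123, M = 608.200
Σ(x−M)² = 1390302.40; s = √(1390302.40/14) = 315.131
Cutoffs: 608.200 ± 2.5·315.131 → [-179.6, 1396.0]
Outside: 1728 → excluded.
Retained (n=14): Σ = 7395, mean = 7395/14 = 528.214

528 ms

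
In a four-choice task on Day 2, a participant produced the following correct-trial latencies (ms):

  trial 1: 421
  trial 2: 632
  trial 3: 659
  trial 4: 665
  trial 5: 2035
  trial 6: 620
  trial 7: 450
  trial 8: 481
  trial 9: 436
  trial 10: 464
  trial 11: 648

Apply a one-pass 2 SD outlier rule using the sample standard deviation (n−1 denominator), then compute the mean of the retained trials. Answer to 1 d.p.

n = 11, ΣRT = 7511, M = 682.818
Σ(x−M)² = 2109305.64; s = √(2109305.64/10) = 459.272
Cutoffs: 682.818 ± 2·459.272 → [-235.7, 1601.4]
Outside: 2035 → excluded.
Retained (n=10): Σ = 5476, mean = 5476/10 = 547.600

547.6 ms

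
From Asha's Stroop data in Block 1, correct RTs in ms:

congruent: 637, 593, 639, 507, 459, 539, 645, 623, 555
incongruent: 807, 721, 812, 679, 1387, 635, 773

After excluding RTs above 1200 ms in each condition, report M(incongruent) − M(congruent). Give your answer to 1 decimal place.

160.4 ms

incongruent: exclude 1387
M(congruent) = 5197/9 = 577.444
M(incongruent) = 4427/6 = 737.833
Difference = 737.833 − 577.444 = 160.389 ms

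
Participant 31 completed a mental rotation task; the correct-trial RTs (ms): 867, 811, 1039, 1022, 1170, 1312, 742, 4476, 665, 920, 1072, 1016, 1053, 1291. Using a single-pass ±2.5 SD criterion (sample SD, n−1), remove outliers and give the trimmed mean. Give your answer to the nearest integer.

n = 14, ΣRT = 17456, M = 1246.857
Σ(x−M)² = 11689215.71; s = √(11689215.71/13) = 948.246
Cutoffs: 1246.857 ± 2.5·948.246 → [-1123.8, 3617.5]
Outside: 4476 → excluded.
Retained (n=13): Σ = 12980, mean = 12980/13 = 998.462

998 ms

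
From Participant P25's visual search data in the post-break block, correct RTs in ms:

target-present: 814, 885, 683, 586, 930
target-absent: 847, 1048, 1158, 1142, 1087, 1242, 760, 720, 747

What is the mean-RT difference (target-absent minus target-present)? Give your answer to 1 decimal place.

192.7 ms

M(target-present) = 3898/5 = 779.600
M(target-absent) = 8751/9 = 972.333
Difference = 972.333 − 779.600 = 192.733 ms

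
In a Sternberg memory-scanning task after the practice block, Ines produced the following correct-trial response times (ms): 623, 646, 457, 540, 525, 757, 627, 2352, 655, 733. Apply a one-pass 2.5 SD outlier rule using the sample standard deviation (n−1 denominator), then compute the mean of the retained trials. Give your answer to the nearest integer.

n = 10, ΣRT = 7915, M = 791.500
Σ(x−M)² = 2781192.50; s = √(2781192.50/9) = 555.897
Cutoffs: 791.500 ± 2.5·555.897 → [-598.2, 2181.2]
Outside: 2352 → excluded.
Retained (n=9): Σ = 5563, mean = 5563/9 = 618.111

618 ms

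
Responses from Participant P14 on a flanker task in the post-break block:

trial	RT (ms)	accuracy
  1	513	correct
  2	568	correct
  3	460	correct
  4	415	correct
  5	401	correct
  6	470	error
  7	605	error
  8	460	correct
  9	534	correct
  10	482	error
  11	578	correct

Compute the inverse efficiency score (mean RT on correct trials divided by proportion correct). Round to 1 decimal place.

Correct trials (n=8): 513, 568, 460, 415, 401, 460, 534, 578
Mean correct RT = 3929/8 = 491.1250 ms
Proportion correct = 8/11
IES = 491.1250 / (8/11) = 675.297 ms

675.3 ms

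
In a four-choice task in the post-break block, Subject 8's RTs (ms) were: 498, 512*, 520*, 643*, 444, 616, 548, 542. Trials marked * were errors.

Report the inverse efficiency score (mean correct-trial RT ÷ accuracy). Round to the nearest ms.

847 ms

Correct trials (n=5): 498, 444, 616, 548, 542
Mean correct RT = 2648/5 = 529.6000 ms
Proportion correct = 5/8
IES = 529.6000 / (5/8) = 847.360 ms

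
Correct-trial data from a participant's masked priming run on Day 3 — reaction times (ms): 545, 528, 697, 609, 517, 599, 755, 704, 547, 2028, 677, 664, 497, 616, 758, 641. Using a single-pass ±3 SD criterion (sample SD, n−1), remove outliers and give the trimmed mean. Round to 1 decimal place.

623.6 ms

n = 16, ΣRT = 11382, M = 711.375
Σ(x−M)² = 1950487.75; s = √(1950487.75/15) = 360.600
Cutoffs: 711.375 ± 3·360.600 → [-370.4, 1793.2]
Outside: 2028 → excluded.
Retained (n=15): Σ = 9354, mean = 9354/15 = 623.600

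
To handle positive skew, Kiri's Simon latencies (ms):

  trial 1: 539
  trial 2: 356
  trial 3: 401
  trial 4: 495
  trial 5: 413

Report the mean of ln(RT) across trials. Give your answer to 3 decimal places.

6.077

ln(RT): 6.2897, 5.8749, 5.9940, 6.2046, 6.0234
Σ ln(RT) = 30.3866
Mean = 30.3866/5 = 6.07732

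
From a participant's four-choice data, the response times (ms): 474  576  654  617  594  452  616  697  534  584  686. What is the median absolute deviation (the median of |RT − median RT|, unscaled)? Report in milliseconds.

Sorted: 452, 474, 534, 576, 584, 594, 616, 617, 654, 686, 697 → median = 594
|x − 594|: 120, 18, 60, 23, 0, 142, 22, 103, 60, 10, 92
Sorted deviations: 0, 10, 18, 22, 23, 60, 60, 92, 103, 120, 142 → MAD = 60

60 ms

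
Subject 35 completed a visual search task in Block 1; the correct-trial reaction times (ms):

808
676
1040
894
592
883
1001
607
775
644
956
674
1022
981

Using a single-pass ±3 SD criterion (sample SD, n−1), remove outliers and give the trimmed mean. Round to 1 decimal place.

825.2 ms

n = 14, ΣRT = 11553, M = 825.214
Σ(x−M)² = 347996.36; s = √(347996.36/13) = 163.612
Cutoffs: 825.214 ± 3·163.612 → [334.4, 1316.1]
No RTs fall outside the cutoffs; all 14 retained. Mean = 11553/14 = 825.214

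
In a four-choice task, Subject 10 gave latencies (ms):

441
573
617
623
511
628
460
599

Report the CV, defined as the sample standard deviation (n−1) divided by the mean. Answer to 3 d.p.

n = 8, Σ = 4452, M = 556.5000
Σ(x−M)² = 39996.000; s = √(39996.000/7) = 75.5891
CV = 75.5891 / 556.5000 = 0.13583

0.136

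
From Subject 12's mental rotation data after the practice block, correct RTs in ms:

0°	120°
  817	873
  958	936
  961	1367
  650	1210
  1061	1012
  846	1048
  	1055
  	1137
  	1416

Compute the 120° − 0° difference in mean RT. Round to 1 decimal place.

234.9 ms

M(0°) = 5293/6 = 882.167
M(120°) = 10054/9 = 1117.111
Difference = 1117.111 − 882.167 = 234.944 ms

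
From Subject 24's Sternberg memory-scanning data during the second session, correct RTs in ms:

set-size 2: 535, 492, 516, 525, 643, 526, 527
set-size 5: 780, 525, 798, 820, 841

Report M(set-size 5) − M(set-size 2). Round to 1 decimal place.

215.1 ms

M(set-size 2) = 3764/7 = 537.714
M(set-size 5) = 3764/5 = 752.800
Difference = 752.800 − 537.714 = 215.086 ms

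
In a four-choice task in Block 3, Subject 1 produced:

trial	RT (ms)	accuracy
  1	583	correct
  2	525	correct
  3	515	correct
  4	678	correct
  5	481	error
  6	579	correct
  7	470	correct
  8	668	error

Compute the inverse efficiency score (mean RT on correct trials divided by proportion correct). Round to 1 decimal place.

744.4 ms

Correct trials (n=6): 583, 525, 515, 678, 579, 470
Mean correct RT = 3350/6 = 558.3333 ms
Proportion correct = 6/8
IES = 558.3333 / (6/8) = 744.444 ms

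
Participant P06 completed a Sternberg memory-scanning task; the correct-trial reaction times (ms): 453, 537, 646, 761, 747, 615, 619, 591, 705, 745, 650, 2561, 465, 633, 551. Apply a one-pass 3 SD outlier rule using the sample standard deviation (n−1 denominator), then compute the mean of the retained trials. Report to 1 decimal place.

n = 15, ΣRT = 11279, M = 751.933
Σ(x−M)² = 3631420.93; s = √(3631420.93/14) = 509.301
Cutoffs: 751.933 ± 3·509.301 → [-776.0, 2279.8]
Outside: 2561 → excluded.
Retained (n=14): Σ = 8718, mean = 8718/14 = 622.714

622.7 ms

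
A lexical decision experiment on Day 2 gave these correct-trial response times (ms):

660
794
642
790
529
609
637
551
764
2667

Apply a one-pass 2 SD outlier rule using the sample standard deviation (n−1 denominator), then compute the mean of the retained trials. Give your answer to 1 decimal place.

664.0 ms

n = 10, ΣRT = 8643, M = 864.300
Σ(x−M)² = 3688832.10; s = √(3688832.10/9) = 640.211
Cutoffs: 864.300 ± 2·640.211 → [-416.1, 2144.7]
Outside: 2667 → excluded.
Retained (n=9): Σ = 5976, mean = 5976/9 = 664.000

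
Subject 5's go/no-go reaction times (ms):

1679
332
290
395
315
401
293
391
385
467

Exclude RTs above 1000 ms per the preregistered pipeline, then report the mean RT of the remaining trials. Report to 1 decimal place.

Excluded: 1679
Retained (n=9): Σ = 3269
Mean = 3269/9 = 363.2222

363.2 ms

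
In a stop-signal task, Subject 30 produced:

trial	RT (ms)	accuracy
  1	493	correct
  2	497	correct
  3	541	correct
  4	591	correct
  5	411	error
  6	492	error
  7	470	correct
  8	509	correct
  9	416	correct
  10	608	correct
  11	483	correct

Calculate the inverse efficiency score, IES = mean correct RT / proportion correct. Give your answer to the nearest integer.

Correct trials (n=9): 493, 497, 541, 591, 470, 509, 416, 608, 483
Mean correct RT = 4608/9 = 512.0000 ms
Proportion correct = 9/11
IES = 512.0000 / (9/11) = 625.778 ms

626 ms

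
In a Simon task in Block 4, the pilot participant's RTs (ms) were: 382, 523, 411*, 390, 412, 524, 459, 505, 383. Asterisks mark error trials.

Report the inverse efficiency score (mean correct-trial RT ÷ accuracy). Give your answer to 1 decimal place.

503.2 ms

Correct trials (n=8): 382, 523, 390, 412, 524, 459, 505, 383
Mean correct RT = 3578/8 = 447.2500 ms
Proportion correct = 8/9
IES = 447.2500 / (8/9) = 503.156 ms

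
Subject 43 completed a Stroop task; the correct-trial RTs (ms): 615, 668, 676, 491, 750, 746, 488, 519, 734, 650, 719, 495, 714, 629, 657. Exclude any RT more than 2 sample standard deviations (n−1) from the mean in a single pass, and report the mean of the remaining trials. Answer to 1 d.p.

n = 15, ΣRT = 9551, M = 636.733
Σ(x−M)² = 127914.93; s = √(127914.93/14) = 95.587
Cutoffs: 636.733 ± 2·95.587 → [445.6, 827.9]
No RTs fall outside the cutoffs; all 15 retained. Mean = 9551/15 = 636.733

636.7 ms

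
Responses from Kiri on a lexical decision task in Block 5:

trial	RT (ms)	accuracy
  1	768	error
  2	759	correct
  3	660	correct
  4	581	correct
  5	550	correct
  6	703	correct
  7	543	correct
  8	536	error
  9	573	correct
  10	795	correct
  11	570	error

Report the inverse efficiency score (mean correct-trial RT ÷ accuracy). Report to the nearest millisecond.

Correct trials (n=8): 759, 660, 581, 550, 703, 543, 573, 795
Mean correct RT = 5164/8 = 645.5000 ms
Proportion correct = 8/11
IES = 645.5000 / (8/11) = 887.562 ms

888 ms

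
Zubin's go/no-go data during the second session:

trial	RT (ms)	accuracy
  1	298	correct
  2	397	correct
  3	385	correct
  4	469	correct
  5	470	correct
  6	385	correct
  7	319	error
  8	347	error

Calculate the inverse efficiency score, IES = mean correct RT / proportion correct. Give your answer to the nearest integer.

534 ms

Correct trials (n=6): 298, 397, 385, 469, 470, 385
Mean correct RT = 2404/6 = 400.6667 ms
Proportion correct = 6/8
IES = 400.6667 / (6/8) = 534.222 ms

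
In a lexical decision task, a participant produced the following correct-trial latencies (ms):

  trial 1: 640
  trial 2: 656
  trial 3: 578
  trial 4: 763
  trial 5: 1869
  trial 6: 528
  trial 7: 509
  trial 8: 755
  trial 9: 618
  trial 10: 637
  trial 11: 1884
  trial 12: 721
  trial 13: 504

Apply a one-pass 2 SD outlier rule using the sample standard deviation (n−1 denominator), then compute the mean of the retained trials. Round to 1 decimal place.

628.1 ms

n = 13, ΣRT = 10662, M = 820.154
Σ(x−M)² = 2723765.69; s = √(2723765.69/12) = 476.425
Cutoffs: 820.154 ± 2·476.425 → [-132.7, 1773.0]
Outside: 1869, 1884 → excluded.
Retained (n=11): Σ = 6909, mean = 6909/11 = 628.091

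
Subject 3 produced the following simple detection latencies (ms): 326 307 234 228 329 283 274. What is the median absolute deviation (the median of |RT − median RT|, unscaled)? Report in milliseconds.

43 ms

Sorted: 228, 234, 274, 283, 307, 326, 329 → median = 283
|x − 283|: 43, 24, 49, 55, 46, 0, 9
Sorted deviations: 0, 9, 24, 43, 46, 49, 55 → MAD = 43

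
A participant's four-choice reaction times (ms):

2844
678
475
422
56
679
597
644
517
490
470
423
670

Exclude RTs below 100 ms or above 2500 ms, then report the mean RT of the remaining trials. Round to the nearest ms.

551 ms

Excluded: 56, 2844
Retained (n=11): Σ = 6065
Mean = 6065/11 = 551.3636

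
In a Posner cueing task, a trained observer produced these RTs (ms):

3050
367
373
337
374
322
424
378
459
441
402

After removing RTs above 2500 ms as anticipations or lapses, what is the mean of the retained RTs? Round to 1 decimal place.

Excluded: 3050
Retained (n=10): Σ = 3877
Mean = 3877/10 = 387.7000

387.7 ms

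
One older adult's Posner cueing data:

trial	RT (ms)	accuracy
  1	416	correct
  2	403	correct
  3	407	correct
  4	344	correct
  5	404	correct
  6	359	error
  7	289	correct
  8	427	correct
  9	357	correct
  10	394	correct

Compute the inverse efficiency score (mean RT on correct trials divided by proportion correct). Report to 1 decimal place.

424.8 ms

Correct trials (n=9): 416, 403, 407, 344, 404, 289, 427, 357, 394
Mean correct RT = 3441/9 = 382.3333 ms
Proportion correct = 9/10
IES = 382.3333 / (9/10) = 424.815 ms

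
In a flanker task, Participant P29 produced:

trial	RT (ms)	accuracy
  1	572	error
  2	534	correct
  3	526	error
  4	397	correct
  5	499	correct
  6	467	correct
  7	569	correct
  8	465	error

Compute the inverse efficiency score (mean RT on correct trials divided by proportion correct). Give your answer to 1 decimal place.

Correct trials (n=5): 534, 397, 499, 467, 569
Mean correct RT = 2466/5 = 493.2000 ms
Proportion correct = 5/8
IES = 493.2000 / (5/8) = 789.120 ms

789.1 ms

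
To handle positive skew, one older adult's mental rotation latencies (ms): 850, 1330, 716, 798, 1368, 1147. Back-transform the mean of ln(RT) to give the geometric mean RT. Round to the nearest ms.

1002 ms

ln(RT): 6.7452, 7.1929, 6.5737, 6.6821, 7.2211, 7.0449
Mean ln(RT) = 41.4600/6 = 6.90999
Geometric mean = exp(6.90999) = 1002.24 ms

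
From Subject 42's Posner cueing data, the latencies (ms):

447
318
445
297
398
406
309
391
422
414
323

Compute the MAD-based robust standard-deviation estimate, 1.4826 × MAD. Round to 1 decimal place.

69.7 ms

Sorted: 297, 309, 318, 323, 391, 398, 406, 414, 422, 445, 447 → median = 398
|x − 398| sorted: 0, 7, 8, 16, 24, 47, 49, 75, 80, 89, 101 → MAD = 47
Robust SD ≈ 1.4826 × 47 = 69.682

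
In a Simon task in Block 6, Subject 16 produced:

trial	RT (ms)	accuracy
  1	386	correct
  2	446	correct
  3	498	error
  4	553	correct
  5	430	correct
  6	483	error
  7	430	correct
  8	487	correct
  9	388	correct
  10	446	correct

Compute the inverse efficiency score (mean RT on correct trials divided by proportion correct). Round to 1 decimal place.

557.2 ms

Correct trials (n=8): 386, 446, 553, 430, 430, 487, 388, 446
Mean correct RT = 3566/8 = 445.7500 ms
Proportion correct = 8/10
IES = 445.7500 / (8/10) = 557.188 ms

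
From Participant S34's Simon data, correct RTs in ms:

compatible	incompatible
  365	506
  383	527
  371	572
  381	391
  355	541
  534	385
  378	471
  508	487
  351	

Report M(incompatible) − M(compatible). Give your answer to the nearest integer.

M(compatible) = 3626/9 = 402.889
M(incompatible) = 3880/8 = 485.000
Difference = 485.000 − 402.889 = 82.111 ms

82 ms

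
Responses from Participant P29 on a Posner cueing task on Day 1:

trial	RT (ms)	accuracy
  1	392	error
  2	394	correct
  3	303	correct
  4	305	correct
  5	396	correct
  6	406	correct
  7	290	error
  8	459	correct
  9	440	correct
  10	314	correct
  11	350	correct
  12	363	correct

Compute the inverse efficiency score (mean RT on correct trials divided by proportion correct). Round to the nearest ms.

Correct trials (n=10): 394, 303, 305, 396, 406, 459, 440, 314, 350, 363
Mean correct RT = 3730/10 = 373.0000 ms
Proportion correct = 10/12
IES = 373.0000 / (10/12) = 447.600 ms

448 ms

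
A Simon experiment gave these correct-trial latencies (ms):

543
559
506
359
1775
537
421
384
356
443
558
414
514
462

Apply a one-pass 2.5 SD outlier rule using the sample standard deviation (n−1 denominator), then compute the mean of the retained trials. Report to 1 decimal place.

n = 14, ΣRT = 7831, M = 559.357
Σ(x−M)² = 1658997.21; s = √(1658997.21/13) = 357.233
Cutoffs: 559.357 ± 2.5·357.233 → [-333.7, 1452.4]
Outside: 1775 → excluded.
Retained (n=13): Σ = 6056, mean = 6056/13 = 465.846

465.8 ms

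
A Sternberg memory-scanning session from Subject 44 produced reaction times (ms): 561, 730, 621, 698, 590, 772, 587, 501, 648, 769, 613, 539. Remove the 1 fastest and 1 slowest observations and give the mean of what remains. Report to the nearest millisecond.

636 ms

Sorted: 501, 539, 561, 587, 590, 613, 621, 648, 698, 730, 769, 772
Drop lowest 1 (501) and highest 1 (772)
Remaining (n=10): Σ = 6356, mean = 6356/10 = 635.600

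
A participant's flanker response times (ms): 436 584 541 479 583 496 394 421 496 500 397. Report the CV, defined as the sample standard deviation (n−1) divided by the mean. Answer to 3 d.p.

n = 11, Σ = 5327, M = 484.2727
Σ(x−M)² = 45560.182; s = √(45560.182/10) = 67.4983
CV = 67.4983 / 484.2727 = 0.13938

0.139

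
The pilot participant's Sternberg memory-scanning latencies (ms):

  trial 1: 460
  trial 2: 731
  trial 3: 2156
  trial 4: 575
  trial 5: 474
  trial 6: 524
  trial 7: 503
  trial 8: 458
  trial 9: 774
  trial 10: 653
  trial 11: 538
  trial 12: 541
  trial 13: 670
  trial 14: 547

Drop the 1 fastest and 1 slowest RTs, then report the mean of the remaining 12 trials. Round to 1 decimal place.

582.5 ms

Sorted: 458, 460, 474, 503, 524, 538, 541, 547, 575, 653, 670, 731, 774, 2156
Drop lowest 1 (458) and highest 1 (2156)
Remaining (n=12): Σ = 6990, mean = 6990/12 = 582.500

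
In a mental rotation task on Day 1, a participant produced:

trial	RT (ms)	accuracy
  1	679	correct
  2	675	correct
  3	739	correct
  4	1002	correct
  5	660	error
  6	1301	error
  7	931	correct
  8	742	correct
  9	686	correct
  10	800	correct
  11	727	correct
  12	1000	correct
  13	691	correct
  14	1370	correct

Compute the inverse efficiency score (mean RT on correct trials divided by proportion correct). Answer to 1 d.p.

Correct trials (n=12): 679, 675, 739, 1002, 931, 742, 686, 800, 727, 1000, 691, 1370
Mean correct RT = 10042/12 = 836.8333 ms
Proportion correct = 12/14
IES = 836.8333 / (12/14) = 976.306 ms

976.3 ms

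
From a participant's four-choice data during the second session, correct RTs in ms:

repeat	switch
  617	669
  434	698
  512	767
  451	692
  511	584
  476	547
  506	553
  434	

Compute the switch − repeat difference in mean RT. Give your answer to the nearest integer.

M(repeat) = 3941/8 = 492.625
M(switch) = 4510/7 = 644.286
Difference = 644.286 − 492.625 = 151.661 ms

152 ms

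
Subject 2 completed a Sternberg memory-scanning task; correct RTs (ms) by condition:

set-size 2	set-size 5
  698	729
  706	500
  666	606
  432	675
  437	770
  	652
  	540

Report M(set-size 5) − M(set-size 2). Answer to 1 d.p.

51.1 ms

M(set-size 2) = 2939/5 = 587.800
M(set-size 5) = 4472/7 = 638.857
Difference = 638.857 − 587.800 = 51.057 ms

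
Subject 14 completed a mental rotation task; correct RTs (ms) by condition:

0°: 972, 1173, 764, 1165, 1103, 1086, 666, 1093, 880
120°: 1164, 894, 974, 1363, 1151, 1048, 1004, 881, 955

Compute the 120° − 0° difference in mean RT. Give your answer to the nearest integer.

59 ms

M(0°) = 8902/9 = 989.111
M(120°) = 9434/9 = 1048.222
Difference = 1048.222 − 989.111 = 59.111 ms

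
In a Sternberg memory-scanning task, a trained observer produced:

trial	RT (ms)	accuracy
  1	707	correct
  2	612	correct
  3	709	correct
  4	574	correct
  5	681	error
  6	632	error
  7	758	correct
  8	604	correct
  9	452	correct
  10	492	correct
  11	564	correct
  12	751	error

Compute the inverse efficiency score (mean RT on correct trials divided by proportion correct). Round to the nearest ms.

811 ms

Correct trials (n=9): 707, 612, 709, 574, 758, 604, 452, 492, 564
Mean correct RT = 5472/9 = 608.0000 ms
Proportion correct = 9/12
IES = 608.0000 / (9/12) = 810.667 ms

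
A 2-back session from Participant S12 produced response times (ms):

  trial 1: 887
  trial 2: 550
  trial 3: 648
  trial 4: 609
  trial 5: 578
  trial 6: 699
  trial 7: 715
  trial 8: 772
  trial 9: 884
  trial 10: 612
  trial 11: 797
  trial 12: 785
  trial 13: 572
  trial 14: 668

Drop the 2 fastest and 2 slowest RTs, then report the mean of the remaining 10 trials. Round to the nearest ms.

688 ms

Sorted: 550, 572, 578, 609, 612, 648, 668, 699, 715, 772, 785, 797, 884, 887
Drop lowest 2 (550, 572) and highest 2 (884, 887)
Remaining (n=10): Σ = 6883, mean = 6883/10 = 688.300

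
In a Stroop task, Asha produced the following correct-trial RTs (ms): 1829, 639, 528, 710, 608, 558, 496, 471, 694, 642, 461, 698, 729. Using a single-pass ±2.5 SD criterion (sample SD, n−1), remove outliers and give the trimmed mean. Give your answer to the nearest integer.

603 ms

n = 13, ΣRT = 9063, M = 697.154
Σ(x−M)² = 1491991.69; s = √(1491991.69/12) = 352.608
Cutoffs: 697.154 ± 2.5·352.608 → [-184.4, 1578.7]
Outside: 1829 → excluded.
Retained (n=12): Σ = 7234, mean = 7234/12 = 602.833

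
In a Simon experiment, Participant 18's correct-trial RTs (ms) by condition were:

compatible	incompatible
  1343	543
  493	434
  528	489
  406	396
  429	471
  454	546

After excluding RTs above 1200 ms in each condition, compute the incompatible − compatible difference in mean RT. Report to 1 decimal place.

17.8 ms

compatible: exclude 1343
M(compatible) = 2310/5 = 462.000
M(incompatible) = 2879/6 = 479.833
Difference = 479.833 − 462.000 = 17.833 ms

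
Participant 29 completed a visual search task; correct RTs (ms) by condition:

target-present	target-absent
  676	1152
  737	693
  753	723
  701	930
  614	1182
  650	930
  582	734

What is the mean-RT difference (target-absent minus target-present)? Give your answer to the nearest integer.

M(target-present) = 4713/7 = 673.286
M(target-absent) = 6344/7 = 906.286
Difference = 906.286 − 673.286 = 233.000 ms

233 ms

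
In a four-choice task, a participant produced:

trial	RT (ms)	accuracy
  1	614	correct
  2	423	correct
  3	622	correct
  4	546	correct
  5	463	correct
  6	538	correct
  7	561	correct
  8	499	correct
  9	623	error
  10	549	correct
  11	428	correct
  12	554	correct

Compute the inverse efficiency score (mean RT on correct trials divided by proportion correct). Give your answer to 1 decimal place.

Correct trials (n=11): 614, 423, 622, 546, 463, 538, 561, 499, 549, 428, 554
Mean correct RT = 5797/11 = 527.0000 ms
Proportion correct = 11/12
IES = 527.0000 / (11/12) = 574.909 ms

574.9 ms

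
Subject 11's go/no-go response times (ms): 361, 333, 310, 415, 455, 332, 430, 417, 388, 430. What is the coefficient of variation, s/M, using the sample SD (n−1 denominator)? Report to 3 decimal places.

n = 10, Σ = 3871, M = 387.1000
Σ(x−M)² = 22552.900; s = √(22552.900/9) = 50.0587
CV = 50.0587 / 387.1000 = 0.12932

0.129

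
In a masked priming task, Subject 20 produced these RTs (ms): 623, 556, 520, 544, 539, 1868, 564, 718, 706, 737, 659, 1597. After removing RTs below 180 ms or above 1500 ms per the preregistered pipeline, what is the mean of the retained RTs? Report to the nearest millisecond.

617 ms

Excluded: 1597, 1868
Retained (n=10): Σ = 6166
Mean = 6166/10 = 616.6000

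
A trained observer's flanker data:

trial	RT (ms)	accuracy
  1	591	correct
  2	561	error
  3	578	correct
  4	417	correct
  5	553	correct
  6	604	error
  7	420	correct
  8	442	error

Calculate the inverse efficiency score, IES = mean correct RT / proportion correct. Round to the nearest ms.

Correct trials (n=5): 591, 578, 417, 553, 420
Mean correct RT = 2559/5 = 511.8000 ms
Proportion correct = 5/8
IES = 511.8000 / (5/8) = 818.880 ms

819 ms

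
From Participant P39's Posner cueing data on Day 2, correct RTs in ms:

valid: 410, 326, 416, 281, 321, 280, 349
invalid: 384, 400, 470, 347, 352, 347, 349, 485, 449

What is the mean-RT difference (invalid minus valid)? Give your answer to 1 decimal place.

57.7 ms

M(valid) = 2383/7 = 340.429
M(invalid) = 3583/9 = 398.111
Difference = 398.111 − 340.429 = 57.683 ms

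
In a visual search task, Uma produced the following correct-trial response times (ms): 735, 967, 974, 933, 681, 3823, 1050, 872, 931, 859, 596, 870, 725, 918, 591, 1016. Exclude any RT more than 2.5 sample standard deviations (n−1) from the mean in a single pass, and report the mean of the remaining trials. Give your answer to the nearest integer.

848 ms

n = 16, ΣRT = 16541, M = 1033.812
Σ(x−M)² = 8602804.44; s = √(8602804.44/15) = 757.311
Cutoffs: 1033.812 ± 2.5·757.311 → [-859.5, 2927.1]
Outside: 3823 → excluded.
Retained (n=15): Σ = 12718, mean = 12718/15 = 847.867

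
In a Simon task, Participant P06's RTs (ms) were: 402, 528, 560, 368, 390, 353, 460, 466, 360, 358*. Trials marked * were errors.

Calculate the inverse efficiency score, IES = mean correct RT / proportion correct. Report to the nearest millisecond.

Correct trials (n=9): 402, 528, 560, 368, 390, 353, 460, 466, 360
Mean correct RT = 3887/9 = 431.8889 ms
Proportion correct = 9/10
IES = 431.8889 / (9/10) = 479.877 ms

480 ms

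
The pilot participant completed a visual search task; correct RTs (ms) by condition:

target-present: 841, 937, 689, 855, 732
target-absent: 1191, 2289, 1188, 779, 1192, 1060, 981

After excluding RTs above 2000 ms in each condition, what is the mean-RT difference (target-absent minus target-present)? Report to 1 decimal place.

target-absent: exclude 2289
M(target-present) = 4054/5 = 810.800
M(target-absent) = 6391/6 = 1065.167
Difference = 1065.167 − 810.800 = 254.367 ms

254.4 ms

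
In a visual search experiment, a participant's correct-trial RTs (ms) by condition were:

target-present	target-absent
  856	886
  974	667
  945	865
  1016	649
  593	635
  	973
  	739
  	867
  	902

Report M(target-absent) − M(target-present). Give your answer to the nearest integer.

-79 ms

M(target-present) = 4384/5 = 876.800
M(target-absent) = 7183/9 = 798.111
Difference = 798.111 − 876.800 = -78.689 ms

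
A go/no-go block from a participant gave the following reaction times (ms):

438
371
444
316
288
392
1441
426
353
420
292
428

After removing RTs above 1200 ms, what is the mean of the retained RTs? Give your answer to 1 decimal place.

Excluded: 1441
Retained (n=11): Σ = 4168
Mean = 4168/11 = 378.9091

378.9 ms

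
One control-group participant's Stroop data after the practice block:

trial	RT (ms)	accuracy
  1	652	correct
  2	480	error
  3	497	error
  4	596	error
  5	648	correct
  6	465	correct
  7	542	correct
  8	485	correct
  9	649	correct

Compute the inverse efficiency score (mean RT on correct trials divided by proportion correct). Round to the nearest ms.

Correct trials (n=6): 652, 648, 465, 542, 485, 649
Mean correct RT = 3441/6 = 573.5000 ms
Proportion correct = 6/9
IES = 573.5000 / (6/9) = 860.250 ms

860 ms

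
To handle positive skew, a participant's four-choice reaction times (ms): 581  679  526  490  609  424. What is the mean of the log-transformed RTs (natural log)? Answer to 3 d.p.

ln(RT): 6.3648, 6.5206, 6.2653, 6.1944, 6.4118, 6.0497
Σ ln(RT) = 37.8066
Mean = 37.8066/6 = 6.30111

6.301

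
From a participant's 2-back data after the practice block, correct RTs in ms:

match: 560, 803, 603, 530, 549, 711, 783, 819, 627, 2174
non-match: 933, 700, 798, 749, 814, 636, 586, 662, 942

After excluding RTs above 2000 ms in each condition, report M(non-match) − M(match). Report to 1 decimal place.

92.8 ms

match: exclude 2174
M(match) = 5985/9 = 665.000
M(non-match) = 6820/9 = 757.778
Difference = 757.778 − 665.000 = 92.778 ms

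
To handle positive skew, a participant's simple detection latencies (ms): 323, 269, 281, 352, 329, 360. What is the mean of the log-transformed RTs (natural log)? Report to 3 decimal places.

ln(RT): 5.7777, 5.5947, 5.6384, 5.8636, 5.7961, 5.8861
Σ ln(RT) = 34.5565
Mean = 34.5565/6 = 5.75942

5.759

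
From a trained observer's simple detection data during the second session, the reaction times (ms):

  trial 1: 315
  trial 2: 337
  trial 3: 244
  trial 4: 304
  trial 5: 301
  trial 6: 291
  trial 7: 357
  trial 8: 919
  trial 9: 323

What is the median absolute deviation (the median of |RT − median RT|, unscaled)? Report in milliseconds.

22 ms

Sorted: 244, 291, 301, 304, 315, 323, 337, 357, 919 → median = 315
|x − 315|: 0, 22, 71, 11, 14, 24, 42, 604, 8
Sorted deviations: 0, 8, 11, 14, 22, 24, 42, 71, 604 → MAD = 22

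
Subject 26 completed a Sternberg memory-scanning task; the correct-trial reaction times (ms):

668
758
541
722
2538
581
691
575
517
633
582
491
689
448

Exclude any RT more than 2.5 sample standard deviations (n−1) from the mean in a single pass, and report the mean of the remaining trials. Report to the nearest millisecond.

n = 14, ΣRT = 10434, M = 745.286
Σ(x−M)² = 3568760.86; s = √(3568760.86/13) = 523.947
Cutoffs: 745.286 ± 2.5·523.947 → [-564.6, 2055.2]
Outside: 2538 → excluded.
Retained (n=13): Σ = 7896, mean = 7896/13 = 607.385

607 ms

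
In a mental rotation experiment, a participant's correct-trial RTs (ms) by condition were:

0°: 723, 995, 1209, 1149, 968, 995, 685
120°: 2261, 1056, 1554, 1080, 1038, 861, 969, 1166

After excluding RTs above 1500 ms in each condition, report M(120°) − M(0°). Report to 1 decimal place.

120°: exclude 2261, 1554
M(0°) = 6724/7 = 960.571
M(120°) = 6170/6 = 1028.333
Difference = 1028.333 − 960.571 = 67.762 ms

67.8 ms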